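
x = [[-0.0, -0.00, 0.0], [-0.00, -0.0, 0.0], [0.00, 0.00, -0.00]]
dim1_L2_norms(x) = [0.0, 0.0, 0.0]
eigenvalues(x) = [-0.0, -0.0, -0.0]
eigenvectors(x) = [[1.00, 0.0, 0.0], [0.0, 1.00, 0.0], [0.0, 0.00, 1.00]]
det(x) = 0.00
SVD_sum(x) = [[-0.00, -0.0, -0.00], [-0.00, -0.0, -0.00], [-0.00, -0.00, -0.00]] + [[-0.0, -0.0, -0.0],  [-0.0, -0.00, -0.0],  [-0.0, -0.00, -0.0]] + [[-0.00, -0.00, -0.0], [-0.00, -0.00, -0.00], [-0.00, -0.00, -0.0]]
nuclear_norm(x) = 0.00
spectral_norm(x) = 0.00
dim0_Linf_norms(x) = [0.0, 0.0, 0.0]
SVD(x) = [[1.0, 0.0, 0.0], [0.0, 1.00, 0.00], [0.0, 0.00, 1.00]] @ diag([-0.0, -0.0, -0.0]) @ [[1.00, 0.0, 0.0],[0.00, 1.0, 0.00],[0.0, 0.00, 1.00]]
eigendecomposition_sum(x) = [[-0.0, -0.00, -0.00], [-0.0, -0.00, -0.00], [-0.00, -0.0, -0.0]] + [[-0.00, -0.00, -0.0], [-0.0, -0.0, -0.00], [-0.0, -0.00, -0.00]] + [[-0.00, -0.00, -0.00], [-0.00, -0.00, -0.00], [-0.00, -0.00, -0.00]]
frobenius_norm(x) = 0.00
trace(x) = 0.00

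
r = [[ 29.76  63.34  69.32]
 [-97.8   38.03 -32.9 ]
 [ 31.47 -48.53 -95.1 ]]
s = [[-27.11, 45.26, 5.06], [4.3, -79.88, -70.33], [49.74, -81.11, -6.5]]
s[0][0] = -27.11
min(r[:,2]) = -95.1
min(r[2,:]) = -95.1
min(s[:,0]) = -27.11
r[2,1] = -48.53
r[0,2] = 69.32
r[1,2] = -32.9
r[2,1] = -48.53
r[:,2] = [69.32, -32.9, -95.1]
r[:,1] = [63.34, 38.03, -48.53]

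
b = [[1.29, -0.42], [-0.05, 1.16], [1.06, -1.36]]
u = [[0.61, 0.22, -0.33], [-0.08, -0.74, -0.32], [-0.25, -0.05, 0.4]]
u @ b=[[0.43, 0.45],  [-0.41, -0.39],  [0.1, -0.5]]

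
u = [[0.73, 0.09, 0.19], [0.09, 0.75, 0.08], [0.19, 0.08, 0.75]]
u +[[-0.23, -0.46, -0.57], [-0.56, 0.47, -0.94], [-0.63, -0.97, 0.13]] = [[0.5,-0.37,-0.38], [-0.47,1.22,-0.86], [-0.44,-0.89,0.88]]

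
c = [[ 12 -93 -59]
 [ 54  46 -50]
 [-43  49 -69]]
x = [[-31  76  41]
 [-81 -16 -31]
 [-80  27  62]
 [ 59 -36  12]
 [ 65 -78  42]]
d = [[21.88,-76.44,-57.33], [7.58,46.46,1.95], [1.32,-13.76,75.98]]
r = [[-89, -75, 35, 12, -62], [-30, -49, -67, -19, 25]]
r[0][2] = 35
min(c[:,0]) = -43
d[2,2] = 75.98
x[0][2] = 41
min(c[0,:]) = -93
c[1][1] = 46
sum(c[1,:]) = 50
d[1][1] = 46.46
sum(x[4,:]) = 29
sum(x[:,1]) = -27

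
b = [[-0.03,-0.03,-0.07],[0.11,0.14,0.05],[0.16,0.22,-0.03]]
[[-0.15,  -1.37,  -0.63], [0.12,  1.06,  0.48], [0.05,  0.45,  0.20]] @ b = [[-0.25, -0.33, -0.04], [0.19, 0.25, 0.03], [0.08, 0.11, 0.01]]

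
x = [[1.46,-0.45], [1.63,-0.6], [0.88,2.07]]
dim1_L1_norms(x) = [1.91, 2.23, 2.95]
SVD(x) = [[-0.55, -0.36],[-0.61, -0.44],[-0.57, 0.82]] @ diag([2.3682568585811032, 2.191268913616849]) @ [[-0.97, -0.24], [-0.24, 0.97]]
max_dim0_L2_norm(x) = 2.36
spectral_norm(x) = 2.37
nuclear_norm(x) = 4.56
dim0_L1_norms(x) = [3.97, 3.12]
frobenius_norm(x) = 3.23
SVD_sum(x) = [[1.27, 0.31], [1.40, 0.34], [1.31, 0.32]] + [[0.19, -0.76], [0.23, -0.94], [-0.43, 1.75]]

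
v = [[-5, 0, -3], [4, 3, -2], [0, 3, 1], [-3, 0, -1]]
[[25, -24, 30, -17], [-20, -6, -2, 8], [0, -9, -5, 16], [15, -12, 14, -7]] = v@ [[-5, 3, -3, 1], [0, -4, 0, 4], [0, 3, -5, 4]]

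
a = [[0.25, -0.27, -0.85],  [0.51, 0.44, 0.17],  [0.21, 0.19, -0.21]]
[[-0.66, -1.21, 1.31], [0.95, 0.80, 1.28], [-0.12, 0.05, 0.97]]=a @ [[2.24, 0.11, 1.67], [-1.13, 1.3, 1.56], [1.80, 1.04, -1.54]]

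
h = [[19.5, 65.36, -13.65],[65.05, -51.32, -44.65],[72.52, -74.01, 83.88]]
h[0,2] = -13.65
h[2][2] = 83.88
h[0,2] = -13.65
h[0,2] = -13.65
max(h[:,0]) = 72.52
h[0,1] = 65.36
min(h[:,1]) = -74.01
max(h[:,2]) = 83.88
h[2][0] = 72.52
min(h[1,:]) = -51.32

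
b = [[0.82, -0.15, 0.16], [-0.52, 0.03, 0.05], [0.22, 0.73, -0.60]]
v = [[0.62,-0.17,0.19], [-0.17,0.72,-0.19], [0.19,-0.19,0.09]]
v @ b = [[0.64, 0.04, -0.02], [-0.56, -0.09, 0.12], [0.27, 0.03, -0.03]]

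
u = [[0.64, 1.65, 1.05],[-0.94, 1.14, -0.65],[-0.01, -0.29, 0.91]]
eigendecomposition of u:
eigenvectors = [[(-0.82+0j),-0.82-0.00j,(-0.46+0j)], [(-0.14-0.54j),-0.14+0.54j,(-0.58+0j)], [0.13-0.06j,(0.13+0.06j),0.68+0.00j]]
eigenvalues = [(0.76+1.17j), (0.76-1.17j), (1.16+0j)]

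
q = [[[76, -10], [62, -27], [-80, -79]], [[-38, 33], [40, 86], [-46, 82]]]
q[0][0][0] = 76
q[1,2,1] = 82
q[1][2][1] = 82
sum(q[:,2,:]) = -123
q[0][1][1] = -27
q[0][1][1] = -27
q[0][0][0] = 76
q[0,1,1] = -27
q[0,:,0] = [76, 62, -80]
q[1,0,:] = [-38, 33]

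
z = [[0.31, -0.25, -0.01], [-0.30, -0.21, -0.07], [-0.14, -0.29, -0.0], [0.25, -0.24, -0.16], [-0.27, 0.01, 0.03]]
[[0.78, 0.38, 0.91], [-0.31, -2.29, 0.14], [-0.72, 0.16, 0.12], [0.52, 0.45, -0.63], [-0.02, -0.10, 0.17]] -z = [[0.47, 0.63, 0.92],[-0.01, -2.08, 0.21],[-0.58, 0.45, 0.12],[0.27, 0.69, -0.47],[0.25, -0.11, 0.14]]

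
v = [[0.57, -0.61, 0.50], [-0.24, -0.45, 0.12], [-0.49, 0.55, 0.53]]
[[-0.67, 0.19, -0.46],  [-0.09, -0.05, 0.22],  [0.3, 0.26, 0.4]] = v@[[-0.5, 0.12, -0.84], [0.38, 0.16, -0.03], [-0.30, 0.43, 0.00]]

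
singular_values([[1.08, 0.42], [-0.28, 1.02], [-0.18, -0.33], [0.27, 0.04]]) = [1.26, 1.05]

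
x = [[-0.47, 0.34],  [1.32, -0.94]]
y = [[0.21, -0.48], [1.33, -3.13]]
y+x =[[-0.26, -0.14],[2.65, -4.07]]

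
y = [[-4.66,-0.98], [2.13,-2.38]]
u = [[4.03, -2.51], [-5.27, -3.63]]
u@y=[[-24.13,2.02], [16.83,13.8]]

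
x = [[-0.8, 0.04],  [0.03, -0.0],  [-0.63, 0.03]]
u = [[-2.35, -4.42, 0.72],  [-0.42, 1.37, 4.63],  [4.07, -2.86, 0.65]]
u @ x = [[1.29, -0.07], [-2.54, 0.12], [-3.75, 0.18]]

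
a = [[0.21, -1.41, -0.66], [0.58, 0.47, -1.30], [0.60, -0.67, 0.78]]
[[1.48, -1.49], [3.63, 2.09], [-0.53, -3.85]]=a @ [[1.79,-2.06], [0.13,1.65], [-1.95,-1.93]]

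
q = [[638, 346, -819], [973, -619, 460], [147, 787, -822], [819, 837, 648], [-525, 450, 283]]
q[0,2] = -819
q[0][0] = 638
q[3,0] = 819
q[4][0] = -525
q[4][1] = 450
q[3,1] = 837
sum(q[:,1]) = 1801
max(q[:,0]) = 973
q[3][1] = 837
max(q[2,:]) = 787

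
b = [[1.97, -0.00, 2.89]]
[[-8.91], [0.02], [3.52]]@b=[[-17.55, 0.0, -25.75], [0.04, 0.0, 0.06], [6.93, 0.00, 10.17]]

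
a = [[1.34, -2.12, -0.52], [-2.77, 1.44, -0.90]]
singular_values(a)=[3.89, 1.4]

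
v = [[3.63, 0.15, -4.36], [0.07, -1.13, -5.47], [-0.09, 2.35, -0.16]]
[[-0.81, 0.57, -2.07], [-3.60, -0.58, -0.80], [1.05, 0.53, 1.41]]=v@[[0.43, 0.22, -0.57],[0.5, 0.24, 0.58],[0.56, 0.06, 0.02]]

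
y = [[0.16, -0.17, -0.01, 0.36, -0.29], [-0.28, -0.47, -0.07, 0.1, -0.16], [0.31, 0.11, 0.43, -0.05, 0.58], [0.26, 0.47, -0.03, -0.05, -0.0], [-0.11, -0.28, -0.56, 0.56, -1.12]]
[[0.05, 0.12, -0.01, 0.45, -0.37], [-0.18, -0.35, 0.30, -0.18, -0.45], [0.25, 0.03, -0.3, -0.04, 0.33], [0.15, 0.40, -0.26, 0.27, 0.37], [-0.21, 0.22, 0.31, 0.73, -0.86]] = y @ [[0.28, 0.53, -0.11, 1.04, -0.17], [0.20, 0.58, -0.55, 0.03, 0.87], [0.08, -0.71, -0.83, -0.29, -0.03], [0.28, 0.54, -0.05, 0.49, -0.14], [0.21, 0.23, 0.26, -0.37, 0.51]]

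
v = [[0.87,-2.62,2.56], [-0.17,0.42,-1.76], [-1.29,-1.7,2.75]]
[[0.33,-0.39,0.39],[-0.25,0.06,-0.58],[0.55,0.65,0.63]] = v@[[-0.09, -0.48, 0.02], [-0.01, 0.0, 0.23], [0.15, 0.01, 0.38]]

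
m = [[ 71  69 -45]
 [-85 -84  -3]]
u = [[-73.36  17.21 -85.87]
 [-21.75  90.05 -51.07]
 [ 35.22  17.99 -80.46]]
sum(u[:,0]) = -59.89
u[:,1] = [17.21, 90.05, 17.99]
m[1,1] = -84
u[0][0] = -73.36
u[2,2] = -80.46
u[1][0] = -21.75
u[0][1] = 17.21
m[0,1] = 69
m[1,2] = -3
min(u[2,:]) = -80.46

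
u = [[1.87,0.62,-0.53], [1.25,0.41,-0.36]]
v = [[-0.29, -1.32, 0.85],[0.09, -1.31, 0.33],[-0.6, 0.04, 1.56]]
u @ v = [[-0.17, -3.3, 0.97], [-0.11, -2.2, 0.64]]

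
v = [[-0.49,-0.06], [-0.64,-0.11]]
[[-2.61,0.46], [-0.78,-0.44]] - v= [[-2.12,0.52], [-0.14,-0.33]]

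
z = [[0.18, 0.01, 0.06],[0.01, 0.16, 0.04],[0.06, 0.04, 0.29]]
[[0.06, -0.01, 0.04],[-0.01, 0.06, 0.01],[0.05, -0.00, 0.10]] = z @ [[0.27, -0.09, 0.14], [-0.09, 0.42, -0.04], [0.14, -0.04, 0.31]]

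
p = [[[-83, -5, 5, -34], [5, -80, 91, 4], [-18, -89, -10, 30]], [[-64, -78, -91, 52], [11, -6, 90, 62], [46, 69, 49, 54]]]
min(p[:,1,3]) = 4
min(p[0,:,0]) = -83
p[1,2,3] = 54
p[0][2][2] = -10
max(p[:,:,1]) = 69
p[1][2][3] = 54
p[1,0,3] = 52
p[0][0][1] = -5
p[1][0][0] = -64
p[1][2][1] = 69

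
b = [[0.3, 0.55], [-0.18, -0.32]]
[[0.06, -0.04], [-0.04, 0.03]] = b @ [[0.41, -0.30], [-0.12, 0.09]]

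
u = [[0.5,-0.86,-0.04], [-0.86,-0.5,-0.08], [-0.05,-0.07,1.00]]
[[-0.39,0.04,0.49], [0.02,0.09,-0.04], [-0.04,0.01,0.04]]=u @[[-0.21,-0.06,0.28], [0.33,-0.08,-0.41], [-0.03,0.00,0.03]]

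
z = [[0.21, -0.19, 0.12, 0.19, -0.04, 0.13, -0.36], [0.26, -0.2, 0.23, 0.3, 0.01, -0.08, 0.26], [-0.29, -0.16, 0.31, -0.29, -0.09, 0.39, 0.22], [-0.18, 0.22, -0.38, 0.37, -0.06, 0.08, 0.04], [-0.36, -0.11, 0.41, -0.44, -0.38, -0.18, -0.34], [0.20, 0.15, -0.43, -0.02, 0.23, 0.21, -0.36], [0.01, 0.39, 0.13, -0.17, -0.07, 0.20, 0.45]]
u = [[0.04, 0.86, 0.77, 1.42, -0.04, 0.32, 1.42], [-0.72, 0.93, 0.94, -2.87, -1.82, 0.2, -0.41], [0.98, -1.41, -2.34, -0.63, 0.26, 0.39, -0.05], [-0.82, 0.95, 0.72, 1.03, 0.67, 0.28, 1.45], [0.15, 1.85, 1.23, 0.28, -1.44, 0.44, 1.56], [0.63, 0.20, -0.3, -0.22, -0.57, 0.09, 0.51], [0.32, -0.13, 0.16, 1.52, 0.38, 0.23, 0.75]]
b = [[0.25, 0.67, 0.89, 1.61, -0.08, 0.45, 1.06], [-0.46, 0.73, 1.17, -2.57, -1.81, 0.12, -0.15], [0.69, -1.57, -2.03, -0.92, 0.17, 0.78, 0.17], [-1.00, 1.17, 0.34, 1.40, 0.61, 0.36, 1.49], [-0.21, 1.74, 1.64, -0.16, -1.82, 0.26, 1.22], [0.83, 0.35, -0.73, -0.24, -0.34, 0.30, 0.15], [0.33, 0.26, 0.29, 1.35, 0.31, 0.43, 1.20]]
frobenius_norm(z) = 1.79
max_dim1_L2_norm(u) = 3.74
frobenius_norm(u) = 6.96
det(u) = 0.00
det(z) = 0.00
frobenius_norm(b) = 7.01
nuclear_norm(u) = 13.10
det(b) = -3.07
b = u + z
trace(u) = -0.94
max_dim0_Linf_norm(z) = 0.45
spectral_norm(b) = 4.78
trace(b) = 0.03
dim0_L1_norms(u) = [3.66, 6.33, 6.46, 7.97, 5.18, 1.95, 6.15]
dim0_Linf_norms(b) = [1.0, 1.74, 2.03, 2.57, 1.82, 0.78, 1.49]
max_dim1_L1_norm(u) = 7.89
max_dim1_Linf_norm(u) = 2.87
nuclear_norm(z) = 4.06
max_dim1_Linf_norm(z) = 0.45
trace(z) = 0.97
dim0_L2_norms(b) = [1.61, 2.83, 3.12, 3.73, 2.68, 1.14, 2.52]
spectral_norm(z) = 1.13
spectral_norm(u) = 4.77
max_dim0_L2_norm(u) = 3.76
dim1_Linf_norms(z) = [0.36, 0.3, 0.39, 0.38, 0.44, 0.43, 0.45]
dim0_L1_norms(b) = [3.77, 6.49, 7.09, 8.25, 5.14, 2.7, 5.44]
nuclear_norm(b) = 14.00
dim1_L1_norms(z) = [1.24, 1.34, 1.75, 1.33, 2.22, 1.6, 1.42]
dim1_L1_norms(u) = [4.87, 7.89, 6.06, 5.92, 6.95, 2.52, 3.49]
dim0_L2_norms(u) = [1.64, 2.82, 3.02, 3.76, 2.52, 0.79, 2.75]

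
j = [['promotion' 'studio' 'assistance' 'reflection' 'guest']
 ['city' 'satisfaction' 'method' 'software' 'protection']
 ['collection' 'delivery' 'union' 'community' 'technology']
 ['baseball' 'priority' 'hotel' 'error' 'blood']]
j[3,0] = 'baseball'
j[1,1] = 'satisfaction'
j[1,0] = 'city'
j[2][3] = 'community'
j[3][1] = 'priority'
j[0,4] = 'guest'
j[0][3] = 'reflection'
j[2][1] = 'delivery'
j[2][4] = 'technology'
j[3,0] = 'baseball'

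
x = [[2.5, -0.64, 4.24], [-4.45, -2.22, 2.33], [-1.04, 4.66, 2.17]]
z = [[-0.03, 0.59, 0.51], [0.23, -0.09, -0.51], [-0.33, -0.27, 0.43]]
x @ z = [[-1.62, 0.39, 3.42], [-1.15, -3.05, -0.14], [0.39, -1.62, -1.97]]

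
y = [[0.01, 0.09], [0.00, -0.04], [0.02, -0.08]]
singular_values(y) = [0.13, 0.02]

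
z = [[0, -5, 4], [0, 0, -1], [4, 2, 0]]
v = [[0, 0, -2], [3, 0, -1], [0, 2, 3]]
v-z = [[0, 5, -6], [3, 0, 0], [-4, 0, 3]]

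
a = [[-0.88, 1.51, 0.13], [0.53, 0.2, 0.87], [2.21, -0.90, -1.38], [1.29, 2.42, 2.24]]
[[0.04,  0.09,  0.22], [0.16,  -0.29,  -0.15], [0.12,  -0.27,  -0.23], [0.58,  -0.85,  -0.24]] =a @ [[0.14,  -0.25,  -0.14], [0.1,  -0.07,  0.07], [0.07,  -0.16,  -0.10]]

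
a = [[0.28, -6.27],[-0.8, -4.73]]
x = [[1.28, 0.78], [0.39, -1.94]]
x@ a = [[-0.27, -11.72], [1.66, 6.73]]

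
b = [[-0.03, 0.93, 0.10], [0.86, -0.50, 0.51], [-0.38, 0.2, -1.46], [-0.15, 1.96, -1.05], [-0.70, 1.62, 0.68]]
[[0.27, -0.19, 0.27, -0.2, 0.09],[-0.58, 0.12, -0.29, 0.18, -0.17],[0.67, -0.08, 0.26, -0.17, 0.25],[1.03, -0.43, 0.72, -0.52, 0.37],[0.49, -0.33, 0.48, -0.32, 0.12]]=b @ [[-0.29, 0.01, -0.1, 0.03, -0.05], [0.32, -0.21, 0.3, -0.22, 0.11], [-0.34, 0.02, -0.11, 0.08, -0.14]]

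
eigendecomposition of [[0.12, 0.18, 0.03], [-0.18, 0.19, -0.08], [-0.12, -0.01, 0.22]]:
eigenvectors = [[(-0.66+0j), -0.66-0.00j, -0.26+0.00j], [(-0.04-0.65j), (-0.04+0.65j), (-0.35+0j)], [(-0.12-0.36j), (-0.12+0.36j), 0.90+0.00j]]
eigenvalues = [(0.14+0.19j), (0.14-0.19j), (0.26+0j)]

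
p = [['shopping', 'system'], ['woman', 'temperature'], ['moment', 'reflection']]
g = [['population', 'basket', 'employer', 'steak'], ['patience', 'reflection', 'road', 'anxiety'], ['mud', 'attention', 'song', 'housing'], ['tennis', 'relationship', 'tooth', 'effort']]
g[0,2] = 'employer'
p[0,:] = ['shopping', 'system']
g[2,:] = ['mud', 'attention', 'song', 'housing']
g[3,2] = 'tooth'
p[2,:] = ['moment', 'reflection']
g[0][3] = 'steak'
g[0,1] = 'basket'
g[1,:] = ['patience', 'reflection', 'road', 'anxiety']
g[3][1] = 'relationship'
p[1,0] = 'woman'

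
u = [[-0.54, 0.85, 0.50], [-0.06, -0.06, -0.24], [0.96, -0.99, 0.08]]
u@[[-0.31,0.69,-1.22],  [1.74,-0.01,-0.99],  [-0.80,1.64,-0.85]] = [[1.25,  0.44,  -0.61], [0.11,  -0.43,  0.34], [-2.08,  0.80,  -0.26]]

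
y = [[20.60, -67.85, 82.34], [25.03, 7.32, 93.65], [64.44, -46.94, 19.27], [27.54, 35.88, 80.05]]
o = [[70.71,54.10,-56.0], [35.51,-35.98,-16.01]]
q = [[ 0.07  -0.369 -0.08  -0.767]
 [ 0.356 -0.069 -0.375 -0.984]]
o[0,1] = 54.1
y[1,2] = 93.65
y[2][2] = 19.27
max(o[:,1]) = 54.1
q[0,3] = -0.767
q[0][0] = 0.07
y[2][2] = 19.27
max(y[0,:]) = 82.34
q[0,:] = [0.07, -0.369, -0.08, -0.767]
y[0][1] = -67.85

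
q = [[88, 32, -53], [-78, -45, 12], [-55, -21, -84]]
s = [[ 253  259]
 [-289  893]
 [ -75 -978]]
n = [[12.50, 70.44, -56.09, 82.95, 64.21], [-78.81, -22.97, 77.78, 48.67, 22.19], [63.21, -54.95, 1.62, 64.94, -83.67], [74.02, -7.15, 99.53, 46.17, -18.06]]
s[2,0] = -75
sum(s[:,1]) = 174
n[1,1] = -22.97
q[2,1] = -21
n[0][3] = 82.95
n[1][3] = 48.67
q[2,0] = -55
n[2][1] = -54.95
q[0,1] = 32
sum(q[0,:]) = 67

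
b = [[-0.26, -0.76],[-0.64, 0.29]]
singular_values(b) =[0.81, 0.69]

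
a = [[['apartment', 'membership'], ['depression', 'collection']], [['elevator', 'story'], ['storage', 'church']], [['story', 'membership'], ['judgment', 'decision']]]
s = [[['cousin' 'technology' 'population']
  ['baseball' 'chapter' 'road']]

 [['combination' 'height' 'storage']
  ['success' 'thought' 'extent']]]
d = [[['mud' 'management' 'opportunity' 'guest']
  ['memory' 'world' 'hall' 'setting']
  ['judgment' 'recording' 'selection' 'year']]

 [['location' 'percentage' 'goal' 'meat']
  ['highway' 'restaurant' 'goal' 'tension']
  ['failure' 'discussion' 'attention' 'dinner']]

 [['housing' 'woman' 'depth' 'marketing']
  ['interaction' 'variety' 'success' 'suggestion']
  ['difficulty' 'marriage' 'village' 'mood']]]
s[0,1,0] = 'baseball'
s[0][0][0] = 'cousin'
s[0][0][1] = 'technology'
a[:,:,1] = [['membership', 'collection'], ['story', 'church'], ['membership', 'decision']]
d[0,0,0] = 'mud'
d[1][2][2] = 'attention'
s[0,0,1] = 'technology'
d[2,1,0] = 'interaction'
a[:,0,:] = [['apartment', 'membership'], ['elevator', 'story'], ['story', 'membership']]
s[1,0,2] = 'storage'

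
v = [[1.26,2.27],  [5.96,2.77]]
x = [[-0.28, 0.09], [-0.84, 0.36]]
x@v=[[0.18, -0.39], [1.09, -0.91]]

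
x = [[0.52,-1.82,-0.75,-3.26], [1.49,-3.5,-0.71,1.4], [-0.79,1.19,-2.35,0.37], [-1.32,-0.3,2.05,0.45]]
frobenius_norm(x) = 6.76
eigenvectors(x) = [[(-0.8+0j), -0.17-0.38j, (-0.17+0.38j), 0.70+0.00j], [(-0.08+0j), (-0.72+0j), -0.72-0.00j, 0.58+0.00j], [0.15+0.00j, 0.19+0.34j, (0.19-0.34j), 0.41+0.00j], [(0.58+0j), -0.04-0.38j, (-0.04+0.38j), (0.11+0j)]]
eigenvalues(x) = [(2.83+0j), (-2.89+1.86j), (-2.89-1.86j), (-1.93+0j)]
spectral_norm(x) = 4.54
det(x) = -64.58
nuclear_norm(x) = 12.61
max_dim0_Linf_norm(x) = 3.5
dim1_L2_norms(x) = [3.84, 4.12, 2.77, 2.5]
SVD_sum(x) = [[1.06, -2.29, -0.44, -0.55],[1.41, -3.04, -0.58, -0.74],[-0.42, 0.91, 0.17, 0.22],[-0.29, 0.62, 0.12, 0.15]] + [[-0.12, 0.70, -1.13, -2.24], [0.09, -0.51, 0.83, 1.63], [-0.05, 0.29, -0.46, -0.91], [0.06, -0.35, 0.57, 1.11]] + [[-0.17, -0.13, 0.88, -0.48], [0.17, 0.13, -0.92, 0.50], [0.36, 0.28, -1.9, 1.03], [-0.3, -0.23, 1.55, -0.84]] + [[-0.25, -0.11, -0.06, 0.01], [-0.18, -0.08, -0.04, 0.01], [-0.68, -0.29, -0.16, 0.03], [-0.80, -0.34, -0.19, 0.03]]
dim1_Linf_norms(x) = [3.26, 3.5, 2.35, 2.05]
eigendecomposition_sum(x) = [[(1.22-0j), (-0.43+0j), -0.93-0.00j, (-2.06+0j)], [0.12-0.00j, (-0.04+0j), (-0.09-0j), (-0.2+0j)], [-0.22+0.00j, (0.08+0j), 0.17+0.00j, (0.37+0j)], [(-0.88+0j), (0.31+0j), 0.67+0.00j, 1.49+0.00j]] + [[(0.02+0.62j), (-0.6-0.78j), 0.88-0.18j, (-0.27+0.8j)], [(0.99+0.4j), -1.65+0.39j, (0.34-1.51j), (1.07+0.99j)], [(-0.07-0.57j), (0.61+0.68j), -0.80+0.23j, 0.19-0.76j], [(-0.16+0.54j), (-0.29-0.85j), 0.81+0.10j, -0.47+0.61j]] + [[(0.02-0.62j), (-0.6+0.78j), 0.88+0.18j, (-0.27-0.8j)],[0.99-0.40j, -1.65-0.39j, (0.34+1.51j), (1.07-0.99j)],[-0.07+0.57j, 0.61-0.68j, -0.80-0.23j, 0.19+0.76j],[-0.16-0.54j, -0.29+0.85j, (0.81-0.1j), (-0.47-0.61j)]] + [[(-0.75-0j),(-0.2+0j),-1.57-0.00j,-0.67-0.00j], [(-0.61-0j),-0.16+0.00j,-1.29-0.00j,-0.55-0.00j], [(-0.44-0j),(-0.11+0j),-0.91-0.00j,(-0.39-0j)], [-0.12-0.00j,-0.03+0.00j,(-0.25-0j),(-0.1-0j)]]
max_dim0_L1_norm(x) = 6.81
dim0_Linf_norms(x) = [1.49, 3.5, 2.35, 3.26]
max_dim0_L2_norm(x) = 4.13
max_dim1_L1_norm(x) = 7.1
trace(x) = -4.88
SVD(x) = [[0.58, 0.72, 0.32, 0.23],[0.77, -0.52, -0.33, 0.16],[-0.23, 0.29, -0.69, 0.62],[-0.16, -0.36, 0.56, 0.73]] @ diag([4.535992325475163, 3.639047695258799, 3.216673539034172, 1.2162305859249798]) @ [[0.4, -0.87, -0.17, -0.21], [-0.05, 0.27, -0.44, -0.86], [-0.16, -0.13, 0.86, -0.47], [-0.90, -0.38, -0.21, 0.03]]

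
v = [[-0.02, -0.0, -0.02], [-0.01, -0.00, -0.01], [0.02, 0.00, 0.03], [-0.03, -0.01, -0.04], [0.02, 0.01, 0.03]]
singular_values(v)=[0.08, 0.01, 0.0]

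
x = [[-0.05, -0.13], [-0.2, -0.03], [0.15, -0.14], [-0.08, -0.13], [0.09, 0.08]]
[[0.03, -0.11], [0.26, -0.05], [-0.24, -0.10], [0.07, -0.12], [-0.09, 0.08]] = x @ [[-1.33, 0.13],[0.31, 0.83]]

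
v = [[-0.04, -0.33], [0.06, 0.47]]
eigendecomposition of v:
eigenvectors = [[-0.99, 0.58], [0.13, -0.82]]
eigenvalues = [0.0, 0.43]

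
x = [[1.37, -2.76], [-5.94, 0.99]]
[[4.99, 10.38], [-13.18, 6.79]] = x @ [[2.09, -1.93], [-0.77, -4.72]]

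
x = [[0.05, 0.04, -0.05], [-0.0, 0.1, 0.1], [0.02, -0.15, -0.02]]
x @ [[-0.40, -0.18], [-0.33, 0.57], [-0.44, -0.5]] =[[-0.01,0.04], [-0.08,0.01], [0.05,-0.08]]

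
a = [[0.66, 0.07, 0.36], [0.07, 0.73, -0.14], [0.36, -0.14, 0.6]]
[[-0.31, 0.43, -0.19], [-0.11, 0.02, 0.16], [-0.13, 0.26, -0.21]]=a@ [[-0.49, 0.63, -0.22],[-0.09, -0.03, 0.21],[0.06, 0.04, -0.17]]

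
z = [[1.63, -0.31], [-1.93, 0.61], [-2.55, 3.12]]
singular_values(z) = [4.61, 1.35]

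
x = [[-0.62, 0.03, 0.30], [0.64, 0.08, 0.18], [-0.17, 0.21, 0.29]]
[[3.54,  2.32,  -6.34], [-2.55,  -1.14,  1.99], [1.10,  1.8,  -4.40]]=x @[[-4.48, -2.75, 6.01], [-2.23, 4.06, -4.69], [2.77, 1.64, -8.25]]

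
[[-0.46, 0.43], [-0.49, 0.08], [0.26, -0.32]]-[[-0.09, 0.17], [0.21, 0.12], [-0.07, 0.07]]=[[-0.37, 0.26], [-0.70, -0.04], [0.33, -0.39]]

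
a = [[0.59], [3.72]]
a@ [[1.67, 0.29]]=[[0.99,0.17], [6.21,1.08]]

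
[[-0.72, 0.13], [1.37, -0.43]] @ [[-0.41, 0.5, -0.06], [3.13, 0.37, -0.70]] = [[0.7, -0.31, -0.05], [-1.91, 0.53, 0.22]]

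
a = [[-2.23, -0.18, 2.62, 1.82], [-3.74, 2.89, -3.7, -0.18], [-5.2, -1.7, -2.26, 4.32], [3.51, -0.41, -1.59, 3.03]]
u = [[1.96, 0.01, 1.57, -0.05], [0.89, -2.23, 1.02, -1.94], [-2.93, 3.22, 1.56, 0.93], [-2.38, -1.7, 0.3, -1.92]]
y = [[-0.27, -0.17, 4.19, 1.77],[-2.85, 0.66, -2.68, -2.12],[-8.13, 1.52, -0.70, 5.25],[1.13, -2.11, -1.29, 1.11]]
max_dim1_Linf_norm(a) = 5.2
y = u + a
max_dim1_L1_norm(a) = 13.48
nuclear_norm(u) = 12.04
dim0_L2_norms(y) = [8.69, 2.69, 5.19, 6.04]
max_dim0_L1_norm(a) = 14.68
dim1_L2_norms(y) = [4.56, 4.5, 9.82, 2.94]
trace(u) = -0.63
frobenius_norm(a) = 11.36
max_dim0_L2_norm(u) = 4.35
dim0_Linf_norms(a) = [5.2, 2.89, 3.7, 4.32]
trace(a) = 1.43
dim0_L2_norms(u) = [4.35, 4.27, 2.46, 2.88]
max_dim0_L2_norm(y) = 8.69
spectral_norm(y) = 10.01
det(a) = 422.59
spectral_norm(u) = 5.40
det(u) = -6.46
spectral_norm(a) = 8.46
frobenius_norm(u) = 7.17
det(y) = -205.19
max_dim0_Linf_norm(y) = 8.13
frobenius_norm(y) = 12.09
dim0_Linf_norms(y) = [8.13, 2.11, 4.19, 5.25]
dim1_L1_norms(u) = [3.59, 6.08, 8.64, 6.3]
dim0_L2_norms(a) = [7.64, 3.38, 5.31, 5.58]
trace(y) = 0.80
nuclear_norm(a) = 20.71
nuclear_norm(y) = 20.17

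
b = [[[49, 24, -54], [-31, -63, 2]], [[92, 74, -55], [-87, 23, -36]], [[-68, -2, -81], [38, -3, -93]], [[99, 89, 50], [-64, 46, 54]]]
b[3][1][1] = 46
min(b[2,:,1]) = -3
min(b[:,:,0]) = -87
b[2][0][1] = -2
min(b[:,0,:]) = -81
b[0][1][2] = 2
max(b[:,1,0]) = 38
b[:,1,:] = [[-31, -63, 2], [-87, 23, -36], [38, -3, -93], [-64, 46, 54]]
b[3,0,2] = 50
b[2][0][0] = -68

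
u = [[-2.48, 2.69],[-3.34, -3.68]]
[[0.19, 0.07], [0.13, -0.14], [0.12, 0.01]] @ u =[[-0.70, 0.25], [0.15, 0.86], [-0.33, 0.29]]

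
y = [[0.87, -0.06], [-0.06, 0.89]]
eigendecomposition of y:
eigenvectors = [[-0.76, 0.65], [-0.65, -0.76]]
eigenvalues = [0.82, 0.94]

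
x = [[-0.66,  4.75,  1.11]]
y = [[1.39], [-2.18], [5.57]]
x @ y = [[-5.09]]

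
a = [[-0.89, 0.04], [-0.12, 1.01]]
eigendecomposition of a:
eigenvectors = [[-1.00, -0.02], [-0.06, -1.00]]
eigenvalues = [-0.89, 1.01]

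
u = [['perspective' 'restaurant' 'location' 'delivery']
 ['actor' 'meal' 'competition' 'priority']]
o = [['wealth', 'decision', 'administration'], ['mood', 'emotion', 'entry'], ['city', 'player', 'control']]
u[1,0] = 'actor'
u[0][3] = 'delivery'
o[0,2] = 'administration'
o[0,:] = ['wealth', 'decision', 'administration']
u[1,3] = 'priority'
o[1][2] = 'entry'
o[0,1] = 'decision'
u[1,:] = ['actor', 'meal', 'competition', 'priority']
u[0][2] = 'location'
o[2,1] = 'player'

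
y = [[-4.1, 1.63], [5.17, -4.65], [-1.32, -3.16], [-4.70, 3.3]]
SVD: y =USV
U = [[-0.42, -0.34], [0.69, -0.15], [0.09, -0.93], [-0.57, -0.07]]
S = [9.99, 3.57]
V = [[0.79, -0.61], [0.61, 0.79]]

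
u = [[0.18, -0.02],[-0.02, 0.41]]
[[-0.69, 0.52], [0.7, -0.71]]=u @ [[-3.66, 2.69], [1.52, -1.6]]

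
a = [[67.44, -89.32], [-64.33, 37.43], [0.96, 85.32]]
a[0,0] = 67.44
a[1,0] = -64.33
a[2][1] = 85.32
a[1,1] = 37.43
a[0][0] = 67.44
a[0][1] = -89.32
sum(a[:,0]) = 4.069999999999999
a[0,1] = -89.32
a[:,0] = [67.44, -64.33, 0.96]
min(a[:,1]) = -89.32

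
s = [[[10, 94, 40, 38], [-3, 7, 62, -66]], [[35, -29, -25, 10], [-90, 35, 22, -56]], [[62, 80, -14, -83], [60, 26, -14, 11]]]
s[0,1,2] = 62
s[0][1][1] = 7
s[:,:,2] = [[40, 62], [-25, 22], [-14, -14]]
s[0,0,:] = [10, 94, 40, 38]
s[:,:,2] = [[40, 62], [-25, 22], [-14, -14]]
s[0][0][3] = 38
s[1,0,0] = 35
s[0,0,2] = 40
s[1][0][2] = -25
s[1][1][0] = -90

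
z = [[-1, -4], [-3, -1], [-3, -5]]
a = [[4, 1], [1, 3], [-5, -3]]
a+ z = [[3, -3], [-2, 2], [-8, -8]]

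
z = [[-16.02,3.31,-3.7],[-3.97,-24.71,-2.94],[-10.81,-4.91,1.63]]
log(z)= [[(2.77+2.87j), (-0.17-0.13j), (0.25+0.55j)], [(0.17-0.1j), 3.21+3.09j, (0.17+0.21j)], [0.71+1.39j, 0.32+0.64j, (1.58+0.32j)]]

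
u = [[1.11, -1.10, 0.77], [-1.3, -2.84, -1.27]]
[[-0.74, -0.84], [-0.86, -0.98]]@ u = [[0.27, 3.2, 0.5], [0.32, 3.73, 0.58]]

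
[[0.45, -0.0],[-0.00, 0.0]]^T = [[0.45, -0.00], [-0.0, 0.0]]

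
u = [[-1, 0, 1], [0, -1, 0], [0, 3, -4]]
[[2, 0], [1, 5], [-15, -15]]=u@ [[1, 0], [-1, -5], [3, 0]]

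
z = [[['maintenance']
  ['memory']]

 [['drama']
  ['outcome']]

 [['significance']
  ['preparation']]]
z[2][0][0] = 'significance'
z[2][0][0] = 'significance'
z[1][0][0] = 'drama'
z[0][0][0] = 'maintenance'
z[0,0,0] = 'maintenance'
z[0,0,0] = 'maintenance'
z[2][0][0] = 'significance'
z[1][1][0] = 'outcome'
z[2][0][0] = 'significance'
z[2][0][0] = 'significance'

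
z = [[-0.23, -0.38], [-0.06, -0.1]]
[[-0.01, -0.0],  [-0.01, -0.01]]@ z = [[0.00, 0.00], [0.0, 0.0]]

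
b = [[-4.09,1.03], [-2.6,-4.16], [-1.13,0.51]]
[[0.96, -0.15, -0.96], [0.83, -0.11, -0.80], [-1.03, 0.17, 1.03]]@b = [[-2.45, 1.12], [-2.2, 0.90], [2.61, -1.24]]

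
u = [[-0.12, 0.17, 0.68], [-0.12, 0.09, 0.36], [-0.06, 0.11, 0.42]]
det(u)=-0.000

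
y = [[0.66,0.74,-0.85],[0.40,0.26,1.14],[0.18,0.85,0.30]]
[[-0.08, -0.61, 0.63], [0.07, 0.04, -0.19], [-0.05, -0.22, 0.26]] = y @ [[0.06, -0.35, 0.13], [-0.09, -0.26, 0.39], [0.06, 0.22, -0.30]]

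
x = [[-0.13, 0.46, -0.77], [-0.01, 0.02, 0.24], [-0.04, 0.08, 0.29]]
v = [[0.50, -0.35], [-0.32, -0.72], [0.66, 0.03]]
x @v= [[-0.72, -0.31], [0.15, -0.0], [0.15, -0.03]]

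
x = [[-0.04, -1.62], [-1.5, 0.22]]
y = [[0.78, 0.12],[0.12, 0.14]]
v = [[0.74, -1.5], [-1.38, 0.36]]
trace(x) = 0.18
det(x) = -2.44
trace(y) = 0.92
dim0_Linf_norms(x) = [1.5, 1.62]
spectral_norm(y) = 0.80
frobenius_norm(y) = 0.81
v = y + x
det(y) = 0.09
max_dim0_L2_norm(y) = 0.79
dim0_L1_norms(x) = [1.54, 1.84]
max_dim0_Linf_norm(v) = 1.5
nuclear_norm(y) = 0.92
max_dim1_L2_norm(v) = 1.67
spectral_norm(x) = 1.67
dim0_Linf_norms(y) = [0.78, 0.14]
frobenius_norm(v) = 2.20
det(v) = -1.80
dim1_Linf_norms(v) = [1.5, 1.38]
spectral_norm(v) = 2.01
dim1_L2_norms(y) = [0.79, 0.18]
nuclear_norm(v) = 2.90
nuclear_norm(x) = 3.13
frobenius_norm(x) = 2.22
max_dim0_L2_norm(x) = 1.63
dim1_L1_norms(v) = [2.24, 1.74]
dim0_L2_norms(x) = [1.5, 1.63]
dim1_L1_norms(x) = [1.66, 1.72]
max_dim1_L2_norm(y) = 0.79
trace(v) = 1.10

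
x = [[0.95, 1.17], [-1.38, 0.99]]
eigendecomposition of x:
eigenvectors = [[-0.01+0.68j, (-0.01-0.68j)], [(-0.74+0j), (-0.74-0j)]]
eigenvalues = [(0.97+1.27j), (0.97-1.27j)]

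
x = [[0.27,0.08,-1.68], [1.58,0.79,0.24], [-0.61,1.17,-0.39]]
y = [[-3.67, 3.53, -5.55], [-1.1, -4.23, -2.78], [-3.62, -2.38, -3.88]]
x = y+[[3.94, -3.45, 3.87], [2.68, 5.02, 3.02], [3.01, 3.55, 3.49]]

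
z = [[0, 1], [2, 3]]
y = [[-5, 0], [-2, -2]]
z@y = [[-2, -2], [-16, -6]]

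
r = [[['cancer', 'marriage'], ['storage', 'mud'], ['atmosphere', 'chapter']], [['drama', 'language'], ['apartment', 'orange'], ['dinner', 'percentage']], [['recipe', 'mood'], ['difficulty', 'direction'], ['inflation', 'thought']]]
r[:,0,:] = [['cancer', 'marriage'], ['drama', 'language'], ['recipe', 'mood']]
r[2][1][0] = 'difficulty'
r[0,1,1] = 'mud'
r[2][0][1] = 'mood'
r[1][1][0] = 'apartment'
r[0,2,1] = 'chapter'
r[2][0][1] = 'mood'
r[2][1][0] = 'difficulty'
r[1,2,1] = 'percentage'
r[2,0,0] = 'recipe'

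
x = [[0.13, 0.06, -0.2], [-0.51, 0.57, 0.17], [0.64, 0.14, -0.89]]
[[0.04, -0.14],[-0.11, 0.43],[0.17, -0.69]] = x@[[0.56, -0.37], [0.24, 0.26], [0.25, 0.55]]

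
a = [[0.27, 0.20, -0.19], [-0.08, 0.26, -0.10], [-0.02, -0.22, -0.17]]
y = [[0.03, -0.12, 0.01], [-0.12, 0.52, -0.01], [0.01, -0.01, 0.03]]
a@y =[[-0.02,  0.07,  -0.00],[-0.03,  0.15,  -0.01],[0.02,  -0.11,  -0.00]]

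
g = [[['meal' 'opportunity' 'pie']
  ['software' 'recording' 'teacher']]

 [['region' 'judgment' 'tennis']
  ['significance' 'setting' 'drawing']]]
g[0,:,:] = [['meal', 'opportunity', 'pie'], ['software', 'recording', 'teacher']]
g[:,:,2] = [['pie', 'teacher'], ['tennis', 'drawing']]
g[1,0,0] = 'region'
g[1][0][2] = 'tennis'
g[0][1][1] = 'recording'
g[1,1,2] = 'drawing'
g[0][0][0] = 'meal'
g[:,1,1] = ['recording', 'setting']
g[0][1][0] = 'software'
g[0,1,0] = 'software'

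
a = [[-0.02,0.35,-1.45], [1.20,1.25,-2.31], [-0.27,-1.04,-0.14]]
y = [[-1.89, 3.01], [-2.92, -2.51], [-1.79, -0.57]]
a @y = [[1.61, -0.11],[-1.78, 1.79],[3.80, 1.88]]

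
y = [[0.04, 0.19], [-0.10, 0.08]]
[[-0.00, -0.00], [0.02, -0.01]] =y@[[-0.19,  0.08], [0.03,  -0.04]]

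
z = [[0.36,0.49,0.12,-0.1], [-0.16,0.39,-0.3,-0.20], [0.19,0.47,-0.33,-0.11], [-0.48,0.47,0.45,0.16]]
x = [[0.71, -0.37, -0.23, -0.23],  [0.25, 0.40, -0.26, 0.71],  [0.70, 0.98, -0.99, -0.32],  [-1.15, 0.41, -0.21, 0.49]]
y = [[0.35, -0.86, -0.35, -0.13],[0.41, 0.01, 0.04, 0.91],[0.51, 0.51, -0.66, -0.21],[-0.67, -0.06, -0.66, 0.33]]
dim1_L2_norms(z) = [0.63, 0.55, 0.61, 0.82]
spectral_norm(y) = 1.00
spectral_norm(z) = 0.92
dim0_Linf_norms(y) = [0.67, 0.86, 0.66, 0.91]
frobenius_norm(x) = 2.42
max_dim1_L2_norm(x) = 1.59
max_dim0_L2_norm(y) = 1.0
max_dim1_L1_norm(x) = 2.99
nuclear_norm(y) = 4.00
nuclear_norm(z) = 2.33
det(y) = -1.00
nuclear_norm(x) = 4.24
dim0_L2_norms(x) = [1.54, 1.19, 1.07, 0.95]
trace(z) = 0.58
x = y + z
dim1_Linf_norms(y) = [0.86, 0.91, 0.66, 0.67]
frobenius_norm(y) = 2.00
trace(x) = 0.61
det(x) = -0.56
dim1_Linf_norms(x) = [0.71, 0.71, 0.99, 1.15]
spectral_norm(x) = 1.75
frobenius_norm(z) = 1.33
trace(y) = 0.03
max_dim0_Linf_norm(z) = 0.49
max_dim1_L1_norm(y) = 1.89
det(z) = -0.04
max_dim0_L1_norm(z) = 1.82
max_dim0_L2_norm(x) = 1.54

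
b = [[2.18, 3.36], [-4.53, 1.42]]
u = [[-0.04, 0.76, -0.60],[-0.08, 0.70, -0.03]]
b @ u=[[-0.36, 4.01, -1.41], [0.07, -2.45, 2.68]]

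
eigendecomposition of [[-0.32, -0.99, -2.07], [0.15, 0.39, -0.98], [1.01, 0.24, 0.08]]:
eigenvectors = [[-0.79+0.00j,(-0.79-0j),(0.36+0j)], [(-0.21+0.24j),-0.21-0.24j,-0.90+0.00j], [0.13+0.50j,(0.13-0.5j),0.27+0.00j]]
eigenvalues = [(-0.24+1.61j), (-0.24-1.61j), (0.62+0j)]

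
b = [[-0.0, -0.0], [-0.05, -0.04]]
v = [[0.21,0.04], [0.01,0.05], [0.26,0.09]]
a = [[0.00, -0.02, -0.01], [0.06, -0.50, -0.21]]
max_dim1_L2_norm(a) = 0.55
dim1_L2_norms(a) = [0.02, 0.55]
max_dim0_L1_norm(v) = 0.48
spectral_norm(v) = 0.35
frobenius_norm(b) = 0.06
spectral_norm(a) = 0.55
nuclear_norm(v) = 0.40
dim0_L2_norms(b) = [0.05, 0.04]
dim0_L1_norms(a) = [0.06, 0.52, 0.22]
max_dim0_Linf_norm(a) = 0.5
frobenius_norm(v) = 0.35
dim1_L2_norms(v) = [0.21, 0.05, 0.28]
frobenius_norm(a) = 0.55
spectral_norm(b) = 0.06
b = a @ v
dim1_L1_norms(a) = [0.03, 0.77]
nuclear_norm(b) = 0.06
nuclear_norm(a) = 0.55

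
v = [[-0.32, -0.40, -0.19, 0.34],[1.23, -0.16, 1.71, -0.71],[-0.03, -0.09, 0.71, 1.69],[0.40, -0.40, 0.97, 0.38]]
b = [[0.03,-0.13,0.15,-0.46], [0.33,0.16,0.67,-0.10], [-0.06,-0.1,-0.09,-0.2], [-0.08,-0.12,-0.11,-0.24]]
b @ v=[[-0.36, 0.18, -0.57, 0.18], [0.03, -0.18, 0.59, 1.09], [-0.18, 0.13, -0.42, -0.18], [-0.21, 0.16, -0.50, -0.22]]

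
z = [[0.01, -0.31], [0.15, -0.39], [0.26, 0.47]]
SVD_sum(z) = [[-0.05, -0.30], [-0.06, -0.36], [0.08, 0.50]] + [[0.06, -0.01], [0.21, -0.03], [0.18, -0.03]]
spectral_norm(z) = 0.69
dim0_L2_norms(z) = [0.3, 0.68]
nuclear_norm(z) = 0.98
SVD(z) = [[-0.44, 0.2], [-0.52, 0.73], [0.73, 0.65]] @ diag([0.6917775401549443, 0.2841545968960813]) @ [[0.15,0.99], [0.99,-0.15]]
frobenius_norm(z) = 0.75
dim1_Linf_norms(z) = [0.31, 0.39, 0.47]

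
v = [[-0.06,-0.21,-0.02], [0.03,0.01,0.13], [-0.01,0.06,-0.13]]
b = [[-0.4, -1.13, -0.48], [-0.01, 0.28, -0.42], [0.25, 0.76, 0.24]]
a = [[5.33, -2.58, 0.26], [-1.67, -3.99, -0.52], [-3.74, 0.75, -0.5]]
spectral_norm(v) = 0.23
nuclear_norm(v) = 0.42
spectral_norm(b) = 1.54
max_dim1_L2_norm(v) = 0.22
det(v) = -0.00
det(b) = -0.00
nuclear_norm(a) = 11.63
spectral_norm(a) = 7.02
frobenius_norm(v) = 0.29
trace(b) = 0.12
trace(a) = 0.84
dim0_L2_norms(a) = [6.72, 4.81, 0.77]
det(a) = 5.64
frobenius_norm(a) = 8.30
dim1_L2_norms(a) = [5.93, 4.36, 3.85]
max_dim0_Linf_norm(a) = 5.33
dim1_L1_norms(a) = [8.17, 6.18, 4.99]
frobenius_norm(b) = 1.62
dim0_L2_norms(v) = [0.07, 0.22, 0.18]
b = a @ v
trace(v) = -0.18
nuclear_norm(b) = 2.04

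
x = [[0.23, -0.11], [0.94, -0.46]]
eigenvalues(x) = [0.01, -0.24]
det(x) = -0.00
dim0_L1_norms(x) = [1.17, 0.57]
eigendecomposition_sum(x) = [[0.02, -0.00], [0.04, -0.01]] + [[0.21, -0.11],  [0.9, -0.45]]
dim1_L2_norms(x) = [0.25, 1.05]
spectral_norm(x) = 1.08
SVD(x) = [[-0.24,-0.97], [-0.97,0.24]] @ diag([1.0771235004944837, 0.0022281567516615522]) @ [[-0.90, 0.44], [-0.44, -0.9]]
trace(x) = -0.23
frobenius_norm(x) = 1.08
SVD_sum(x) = [[0.23,-0.11], [0.94,-0.46]] + [[0.0, 0.0], [-0.00, -0.00]]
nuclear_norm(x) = 1.08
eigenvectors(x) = [[0.45, 0.23], [0.89, 0.97]]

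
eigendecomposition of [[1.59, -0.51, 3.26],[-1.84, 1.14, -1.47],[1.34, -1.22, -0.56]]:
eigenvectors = [[-0.67, 0.62, -0.70], [0.64, 0.76, -0.09], [-0.38, -0.18, 0.71]]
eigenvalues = [3.91, -0.0, -1.74]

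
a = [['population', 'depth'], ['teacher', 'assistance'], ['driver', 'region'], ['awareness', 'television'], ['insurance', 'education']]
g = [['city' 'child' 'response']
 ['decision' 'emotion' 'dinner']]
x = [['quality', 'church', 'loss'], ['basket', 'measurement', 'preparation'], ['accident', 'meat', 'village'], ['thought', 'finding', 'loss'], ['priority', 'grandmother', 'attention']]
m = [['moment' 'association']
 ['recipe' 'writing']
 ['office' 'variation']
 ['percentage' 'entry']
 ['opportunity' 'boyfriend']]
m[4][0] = 'opportunity'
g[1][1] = 'emotion'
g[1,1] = 'emotion'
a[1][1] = 'assistance'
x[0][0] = 'quality'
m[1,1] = 'writing'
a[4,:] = ['insurance', 'education']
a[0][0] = 'population'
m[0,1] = 'association'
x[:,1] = ['church', 'measurement', 'meat', 'finding', 'grandmother']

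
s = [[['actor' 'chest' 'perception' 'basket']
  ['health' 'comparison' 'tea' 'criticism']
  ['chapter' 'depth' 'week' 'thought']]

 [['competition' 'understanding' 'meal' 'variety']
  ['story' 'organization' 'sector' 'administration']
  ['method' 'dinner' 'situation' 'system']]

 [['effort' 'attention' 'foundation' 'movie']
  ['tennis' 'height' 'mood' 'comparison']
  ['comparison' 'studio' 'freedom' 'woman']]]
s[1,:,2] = ['meal', 'sector', 'situation']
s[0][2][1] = 'depth'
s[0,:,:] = [['actor', 'chest', 'perception', 'basket'], ['health', 'comparison', 'tea', 'criticism'], ['chapter', 'depth', 'week', 'thought']]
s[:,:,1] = [['chest', 'comparison', 'depth'], ['understanding', 'organization', 'dinner'], ['attention', 'height', 'studio']]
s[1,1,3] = 'administration'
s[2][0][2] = 'foundation'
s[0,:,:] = [['actor', 'chest', 'perception', 'basket'], ['health', 'comparison', 'tea', 'criticism'], ['chapter', 'depth', 'week', 'thought']]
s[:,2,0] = ['chapter', 'method', 'comparison']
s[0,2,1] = 'depth'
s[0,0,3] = 'basket'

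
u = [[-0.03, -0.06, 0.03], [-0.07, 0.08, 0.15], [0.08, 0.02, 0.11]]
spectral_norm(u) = 0.20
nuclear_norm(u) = 0.38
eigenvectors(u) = [[0.73+0.00j, 0.30-0.11j, (0.3+0.11j)], [(0.59+0j), (-0.9+0j), -0.90-0.00j], [-0.34+0.00j, -0.14-0.25j, -0.14+0.25j]]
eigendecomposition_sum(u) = [[(-0.06+0j), -0.02+0.00j, 0.03-0.00j], [(-0.05+0j), (-0.02+0j), 0.02-0.00j], [(0.03-0j), 0.01-0.00j, -0.01+0.00j]] + [[(0.02+0.03j), (-0.02+0j), 0.07j], [-0.01-0.10j, (0.05+0.01j), (0.06-0.19j)], [(0.03-0.02j), 0.00+0.02j, (0.06-0.01j)]] + [[0.02-0.03j, -0.02-0.00j, -0.07j],[(-0.01+0.1j), (0.05-0.01j), (0.06+0.19j)],[(0.03+0.02j), -0.02j, (0.06+0.01j)]]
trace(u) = 0.16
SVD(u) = [[-0.04, 0.17, 0.98], [-0.87, 0.48, -0.12], [-0.49, -0.86, 0.13]] @ diag([0.20238143804350192, 0.10952933475565985, 0.07172920160873669]) @ [[0.11, -0.38, -0.92], [-0.98, 0.10, -0.16], [-0.15, -0.92, 0.36]]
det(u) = -0.00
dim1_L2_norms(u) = [0.07, 0.18, 0.14]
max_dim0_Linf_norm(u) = 0.15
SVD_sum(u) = [[-0.00, 0.0, 0.01], [-0.02, 0.07, 0.16], [-0.01, 0.04, 0.09]] + [[-0.02, 0.00, -0.0], [-0.05, 0.01, -0.01], [0.09, -0.01, 0.02]] + [[-0.01,-0.06,0.03], [0.0,0.01,-0.00], [-0.00,-0.01,0.0]]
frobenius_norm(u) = 0.24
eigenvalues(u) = [(-0.09+0j), (0.13+0.03j), (0.13-0.03j)]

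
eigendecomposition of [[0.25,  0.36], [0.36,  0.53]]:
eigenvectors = [[-0.83, -0.56], [0.56, -0.83]]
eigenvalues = [0.0, 0.78]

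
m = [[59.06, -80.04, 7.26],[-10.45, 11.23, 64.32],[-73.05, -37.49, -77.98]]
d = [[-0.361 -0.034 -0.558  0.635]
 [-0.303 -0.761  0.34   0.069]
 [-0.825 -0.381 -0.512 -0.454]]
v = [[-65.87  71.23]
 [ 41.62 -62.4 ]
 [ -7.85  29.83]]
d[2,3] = -0.454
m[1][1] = 11.23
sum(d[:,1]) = -1.1760000000000002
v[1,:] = [41.62, -62.4]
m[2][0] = -73.05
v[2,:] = [-7.85, 29.83]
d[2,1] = -0.381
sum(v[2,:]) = 21.979999999999997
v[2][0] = -7.85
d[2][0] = -0.825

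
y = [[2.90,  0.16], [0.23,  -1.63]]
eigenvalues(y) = [2.91, -1.64]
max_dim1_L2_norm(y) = 2.9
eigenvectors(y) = [[1.0, -0.04], [0.05, 1.00]]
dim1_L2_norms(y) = [2.9, 1.65]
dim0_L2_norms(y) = [2.91, 1.64]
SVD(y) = [[-1.0, -0.07],[-0.07, 1.0]] @ diag([2.9093423784997525, 1.6374147076001853]) @ [[-1.0, -0.02], [0.02, -1.0]]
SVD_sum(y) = [[2.9, 0.04],[0.20, 0.00]] + [[-0.0, 0.12],[0.03, -1.63]]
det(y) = -4.76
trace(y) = 1.27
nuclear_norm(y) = 4.55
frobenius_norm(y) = 3.34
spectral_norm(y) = 2.91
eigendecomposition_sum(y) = [[2.90, 0.1], [0.15, 0.01]] + [[-0.00, 0.06], [0.08, -1.64]]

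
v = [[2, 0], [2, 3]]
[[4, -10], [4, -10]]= v@[[2, -5], [0, 0]]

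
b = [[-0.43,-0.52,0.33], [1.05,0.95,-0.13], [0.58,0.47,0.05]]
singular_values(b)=[1.75, 0.3, 0.0]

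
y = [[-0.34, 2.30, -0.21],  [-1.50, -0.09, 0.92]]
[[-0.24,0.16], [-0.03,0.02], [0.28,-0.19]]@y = [[-0.16, -0.57, 0.20], [-0.02, -0.07, 0.02], [0.19, 0.66, -0.23]]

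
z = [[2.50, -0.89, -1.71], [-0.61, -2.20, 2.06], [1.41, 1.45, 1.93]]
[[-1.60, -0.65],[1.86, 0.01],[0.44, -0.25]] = z @ [[-0.30, -0.24], [-0.20, 0.06], [0.60, -0.0]]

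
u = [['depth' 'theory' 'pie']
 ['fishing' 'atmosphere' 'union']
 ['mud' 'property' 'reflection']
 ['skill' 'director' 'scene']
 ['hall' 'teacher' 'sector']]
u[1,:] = ['fishing', 'atmosphere', 'union']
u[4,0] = 'hall'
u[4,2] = 'sector'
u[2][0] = 'mud'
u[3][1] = 'director'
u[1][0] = 'fishing'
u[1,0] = 'fishing'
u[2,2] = 'reflection'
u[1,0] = 'fishing'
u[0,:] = ['depth', 'theory', 'pie']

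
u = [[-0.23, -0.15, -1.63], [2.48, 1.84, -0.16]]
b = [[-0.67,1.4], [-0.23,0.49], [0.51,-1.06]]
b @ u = [[3.63, 2.68, 0.87], [1.27, 0.94, 0.30], [-2.75, -2.03, -0.66]]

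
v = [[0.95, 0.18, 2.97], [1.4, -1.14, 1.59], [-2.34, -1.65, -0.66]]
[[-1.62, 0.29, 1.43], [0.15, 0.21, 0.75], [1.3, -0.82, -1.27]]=v@ [[0.12, 0.25, 0.28], [-0.74, 0.14, 0.22], [-0.54, 0.01, 0.38]]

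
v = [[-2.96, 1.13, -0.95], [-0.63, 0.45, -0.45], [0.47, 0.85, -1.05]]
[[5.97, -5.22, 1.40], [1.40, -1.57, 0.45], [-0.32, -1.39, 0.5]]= v@[[-1.79,1.07,-0.25], [0.56,-0.93,0.28], [-0.04,1.05,-0.36]]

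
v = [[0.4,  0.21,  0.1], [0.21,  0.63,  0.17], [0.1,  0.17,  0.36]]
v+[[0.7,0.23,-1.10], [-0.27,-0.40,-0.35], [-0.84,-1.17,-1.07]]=[[1.10,0.44,-1.0], [-0.06,0.23,-0.18], [-0.74,-1.0,-0.71]]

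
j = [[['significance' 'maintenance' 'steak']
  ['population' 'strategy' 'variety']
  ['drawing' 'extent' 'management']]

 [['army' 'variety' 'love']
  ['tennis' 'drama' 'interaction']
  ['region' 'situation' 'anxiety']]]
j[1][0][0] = 'army'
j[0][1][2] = 'variety'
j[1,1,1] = 'drama'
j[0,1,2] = 'variety'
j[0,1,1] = 'strategy'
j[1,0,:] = ['army', 'variety', 'love']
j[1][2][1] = 'situation'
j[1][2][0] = 'region'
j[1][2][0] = 'region'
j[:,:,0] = [['significance', 'population', 'drawing'], ['army', 'tennis', 'region']]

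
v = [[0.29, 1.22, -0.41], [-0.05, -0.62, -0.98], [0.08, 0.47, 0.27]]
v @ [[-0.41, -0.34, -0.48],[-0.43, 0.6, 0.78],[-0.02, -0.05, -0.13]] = [[-0.64, 0.65, 0.87], [0.31, -0.31, -0.33], [-0.24, 0.24, 0.29]]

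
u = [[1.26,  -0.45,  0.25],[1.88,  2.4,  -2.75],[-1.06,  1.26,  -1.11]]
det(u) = -0.01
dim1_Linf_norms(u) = [1.26, 2.75, 1.26]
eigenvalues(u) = [(1.28+1.38j), (1.28-1.38j), (-0+0j)]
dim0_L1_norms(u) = [4.2, 4.11, 4.11]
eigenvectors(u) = [[0.05-0.23j, (0.05+0.23j), (0.11+0j)], [(-0.87+0j), -0.87-0.00j, (0.71+0j)], [-0.32+0.29j, -0.32-0.29j, (0.7+0j)]]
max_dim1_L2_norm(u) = 4.11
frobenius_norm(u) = 4.76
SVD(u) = [[0.0, 0.63, 0.77], [-0.96, 0.22, -0.18], [-0.28, -0.74, 0.61]] @ diag([4.247349144013511, 2.1477483807797237, 0.0014634567857667062]) @ [[-0.36, -0.63, 0.69], [0.93, -0.33, 0.18], [-0.11, -0.71, -0.7]]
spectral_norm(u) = 4.25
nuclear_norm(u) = 6.40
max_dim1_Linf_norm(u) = 2.75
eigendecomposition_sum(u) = [[0.63+0.41j,-0.23+0.27j,(0.13-0.34j)], [0.94-2.67j,1.20+0.58j,(-1.37-0.15j)], [-0.53-1.28j,(0.63-0.18j),-0.55+0.39j]] + [[0.63-0.41j, -0.23-0.27j, (0.13+0.34j)], [0.94+2.67j, 1.20-0.58j, -1.37+0.15j], [-0.53+1.28j, 0.63+0.18j, (-0.55-0.39j)]] + [[(-0-0j),0j,-0.00+0.00j], [(-0.01-0j),0.00+0.00j,(-0+0j)], [-0.01-0.00j,0j,(-0+0j)]]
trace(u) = 2.55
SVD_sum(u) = [[-0.00, -0.0, 0.01], [1.45, 2.55, -2.83], [0.42, 0.74, -0.82]] + [[1.26, -0.44, 0.25],[0.43, -0.15, 0.08],[-1.48, 0.52, -0.29]] + [[-0.0, -0.0, -0.0], [0.0, 0.00, 0.0], [-0.00, -0.0, -0.00]]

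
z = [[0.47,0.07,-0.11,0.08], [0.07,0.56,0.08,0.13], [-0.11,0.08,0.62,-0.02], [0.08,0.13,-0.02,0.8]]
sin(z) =[[0.45, 0.06, -0.09, 0.06],[0.06, 0.52, 0.07, 0.1],[-0.09, 0.07, 0.58, -0.02],[0.06, 0.1, -0.02, 0.71]]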